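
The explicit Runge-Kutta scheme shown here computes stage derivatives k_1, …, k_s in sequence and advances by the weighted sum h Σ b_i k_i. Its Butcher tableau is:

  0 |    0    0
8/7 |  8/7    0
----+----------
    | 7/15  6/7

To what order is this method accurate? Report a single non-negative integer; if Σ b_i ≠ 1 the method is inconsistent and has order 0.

b = (7/15, 6/7)
c = (0, 8/7)
Σ b_i: 7/15·1 + 6/7·1 = 139/105 ≠ 1 ⇒ order 0.

0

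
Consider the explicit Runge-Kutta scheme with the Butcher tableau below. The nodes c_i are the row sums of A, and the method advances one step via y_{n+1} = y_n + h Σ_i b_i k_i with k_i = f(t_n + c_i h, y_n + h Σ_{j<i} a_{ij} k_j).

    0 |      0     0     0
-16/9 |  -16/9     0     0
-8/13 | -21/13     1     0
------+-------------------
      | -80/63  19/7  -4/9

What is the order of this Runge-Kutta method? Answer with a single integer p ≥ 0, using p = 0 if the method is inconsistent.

1

b = (-80/63, 19/7, -4/9)
c = (0, -16/9, -8/13)
Ac = (0, 0, -16/9)
Σ b_i: (-80/63)·1 + 19/7·1 + (-4/9)·1 = 1 ✓
b·c: 19/7·(-16/9) + (-4/9)·(-8/13) = -3728/819 ≠ 1/2 ⇒ order 1.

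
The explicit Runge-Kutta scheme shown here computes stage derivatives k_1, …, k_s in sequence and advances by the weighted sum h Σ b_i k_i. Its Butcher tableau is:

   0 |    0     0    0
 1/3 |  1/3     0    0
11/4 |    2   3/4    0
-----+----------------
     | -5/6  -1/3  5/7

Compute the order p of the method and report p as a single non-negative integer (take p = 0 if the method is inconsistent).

b = (-5/6, -1/3, 5/7)
c = (0, 1/3, 11/4)
Ac = (0, 0, 1/4)
Σ b_i: (-5/6)·1 + (-1/3)·1 + 5/7·1 = -19/42 ≠ 1 ⇒ order 0.

0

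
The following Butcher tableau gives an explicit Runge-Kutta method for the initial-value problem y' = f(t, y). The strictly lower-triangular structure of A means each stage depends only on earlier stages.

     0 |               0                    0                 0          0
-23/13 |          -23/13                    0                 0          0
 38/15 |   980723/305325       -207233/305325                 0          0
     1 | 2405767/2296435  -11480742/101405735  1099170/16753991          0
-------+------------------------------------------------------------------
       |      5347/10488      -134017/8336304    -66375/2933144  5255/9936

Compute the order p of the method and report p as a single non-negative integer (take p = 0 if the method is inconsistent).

b = (5347/10488, -134017/8336304, -66375/2933144, 5255/9936)
c = (0, -23/13, 38/15, 1)
Ac = (0, 0, 15941/13275, 1926/5255)
Σ b_i: 5347/10488·1 + (-134017/8336304)·1 + (-66375/2933144)·1 + 5255/9936·1 = 1 ✓
b·c: (-134017/8336304)·(-23/13) + (-66375/2933144)·38/15 + 5255/9936·1 = 1/2 ✓
b·c²: (-134017/8336304)·529/169 + (-66375/2933144)·1444/225 + 5255/9936·1 = 1/3 ✓
b·Ac: (-66375/2933144)·15941/13275 + 5255/9936·1926/5255 = 1/6 ✓
b·c³: (-134017/8336304)·(-12167/2197) + (-66375/2933144)·54872/3375 + 5255/9936·1 = 1/4 ✓
b·(c∘Ac): (-66375/2933144)·605758/199125 + 5255/9936·1926/5255 = 1/8 ✓
b·Ac²: (-66375/2933144)·(-366643/172575) + 5255/9936·4554/68315 = 1/12 ✓
b·A²c: 5255/9936·414/5255 = 1/24 ✓; 4 stages ⇒ order 4.

4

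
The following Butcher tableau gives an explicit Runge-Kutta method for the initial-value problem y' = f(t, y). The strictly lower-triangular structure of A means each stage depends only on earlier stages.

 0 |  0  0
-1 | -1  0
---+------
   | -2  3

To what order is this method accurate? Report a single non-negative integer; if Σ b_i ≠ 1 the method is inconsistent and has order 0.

b = (-2, 3)
c = (0, -1)
Σ b_i: (-2)·1 + 3·1 = 1 ✓
b·c: 3·(-1) = -3 ≠ 1/2 ⇒ order 1.

1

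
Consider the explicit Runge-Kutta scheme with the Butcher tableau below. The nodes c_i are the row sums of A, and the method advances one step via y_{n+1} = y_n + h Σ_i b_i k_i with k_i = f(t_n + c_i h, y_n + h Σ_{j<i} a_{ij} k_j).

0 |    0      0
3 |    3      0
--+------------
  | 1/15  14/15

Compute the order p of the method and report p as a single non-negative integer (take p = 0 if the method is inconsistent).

b = (1/15, 14/15)
c = (0, 3)
Σ b_i: 1/15·1 + 14/15·1 = 1 ✓
b·c: 14/15·3 = 14/5 ≠ 1/2 ⇒ order 1.

1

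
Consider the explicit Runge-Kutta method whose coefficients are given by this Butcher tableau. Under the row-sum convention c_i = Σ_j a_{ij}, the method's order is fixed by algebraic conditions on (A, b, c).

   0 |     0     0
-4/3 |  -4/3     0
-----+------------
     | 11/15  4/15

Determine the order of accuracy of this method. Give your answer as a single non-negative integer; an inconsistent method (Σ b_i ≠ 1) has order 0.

1

b = (11/15, 4/15)
c = (0, -4/3)
Σ b_i: 11/15·1 + 4/15·1 = 1 ✓
b·c: 4/15·(-4/3) = -16/45 ≠ 1/2 ⇒ order 1.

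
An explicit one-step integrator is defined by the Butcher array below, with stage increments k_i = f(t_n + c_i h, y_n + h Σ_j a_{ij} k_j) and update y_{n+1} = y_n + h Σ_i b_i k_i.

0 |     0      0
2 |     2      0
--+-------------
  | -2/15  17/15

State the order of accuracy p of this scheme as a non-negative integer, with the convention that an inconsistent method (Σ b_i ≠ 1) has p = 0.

1

b = (-2/15, 17/15)
c = (0, 2)
Σ b_i: (-2/15)·1 + 17/15·1 = 1 ✓
b·c: 17/15·2 = 34/15 ≠ 1/2 ⇒ order 1.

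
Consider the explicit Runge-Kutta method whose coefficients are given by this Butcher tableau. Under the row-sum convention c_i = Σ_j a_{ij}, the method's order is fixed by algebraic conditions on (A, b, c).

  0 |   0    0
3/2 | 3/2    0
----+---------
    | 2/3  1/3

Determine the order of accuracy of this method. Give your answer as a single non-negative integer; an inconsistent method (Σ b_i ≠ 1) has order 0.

2

b = (2/3, 1/3)
c = (0, 3/2)
Σ b_i: 2/3·1 + 1/3·1 = 1 ✓
b·c: 1/3·3/2 = 1/2 ✓; 2 stages ⇒ order 2.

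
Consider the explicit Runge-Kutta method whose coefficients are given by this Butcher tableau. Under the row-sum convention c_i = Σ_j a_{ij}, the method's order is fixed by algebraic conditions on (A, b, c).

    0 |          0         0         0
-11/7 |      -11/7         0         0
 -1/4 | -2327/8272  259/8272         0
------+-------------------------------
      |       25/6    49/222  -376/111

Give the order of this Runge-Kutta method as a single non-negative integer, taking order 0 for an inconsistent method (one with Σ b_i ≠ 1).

b = (25/6, 49/222, -376/111)
c = (0, -11/7, -1/4)
Ac = (0, 0, -37/752)
Σ b_i: 25/6·1 + 49/222·1 + (-376/111)·1 = 1 ✓
b·c: 49/222·(-11/7) + (-376/111)·(-1/4) = 1/2 ✓
b·c²: 49/222·121/49 + (-376/111)·1/16 = 1/3 ✓
b·Ac: (-376/111)·(-37/752) = 1/6 ✓; 3 stages ⇒ order 3.

3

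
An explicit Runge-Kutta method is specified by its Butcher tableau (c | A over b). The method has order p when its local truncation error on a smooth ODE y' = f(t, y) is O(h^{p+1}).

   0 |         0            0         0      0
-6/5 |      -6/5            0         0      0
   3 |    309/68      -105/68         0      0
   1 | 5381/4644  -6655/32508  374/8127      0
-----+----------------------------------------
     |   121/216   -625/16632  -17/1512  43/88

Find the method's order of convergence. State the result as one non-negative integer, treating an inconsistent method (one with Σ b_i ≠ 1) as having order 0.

b = (121/216, -625/16632, -17/1512, 43/88)
c = (0, -6/5, 3, 1)
Ac = (0, 0, 63/34, 33/86)
Σ b_i: 121/216·1 + (-625/16632)·1 + (-17/1512)·1 + 43/88·1 = 1 ✓
b·c: (-625/16632)·(-6/5) + (-17/1512)·3 + 43/88·1 = 1/2 ✓
b·c²: (-625/16632)·36/25 + (-17/1512)·9 + 43/88·1 = 1/3 ✓
b·Ac: (-17/1512)·63/34 + 43/88·33/86 = 1/6 ✓
b·c³: (-625/16632)·(-216/125) + (-17/1512)·27 + 43/88·1 = 1/4 ✓
b·(c∘Ac): (-17/1512)·189/34 + 43/88·33/86 = 1/8 ✓
b·Ac²: (-17/1512)·(-189/85) + 43/88·77/645 = 1/12 ✓
b·A²c: 43/88·11/129 = 1/24 ✓; 4 stages ⇒ order 4.

4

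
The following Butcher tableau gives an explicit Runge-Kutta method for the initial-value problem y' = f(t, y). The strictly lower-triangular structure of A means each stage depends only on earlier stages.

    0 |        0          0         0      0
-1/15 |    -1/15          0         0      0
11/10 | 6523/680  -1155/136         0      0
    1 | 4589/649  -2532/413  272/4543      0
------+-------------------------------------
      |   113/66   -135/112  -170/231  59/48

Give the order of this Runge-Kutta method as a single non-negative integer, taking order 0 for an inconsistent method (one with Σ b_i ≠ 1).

b = (113/66, -135/112, -170/231, 59/48)
c = (0, -1/15, 11/10, 1)
Ac = (0, 0, 77/136, 28/59)
Σ b_i: 113/66·1 + (-135/112)·1 + (-170/231)·1 + 59/48·1 = 1 ✓
b·c: (-135/112)·(-1/15) + (-170/231)·11/10 + 59/48·1 = 1/2 ✓
b·c²: (-135/112)·1/225 + (-170/231)·121/100 + 59/48·1 = 1/3 ✓
b·Ac: (-170/231)·77/136 + 59/48·28/59 = 1/6 ✓
b·c³: (-135/112)·(-1/3375) + (-170/231)·1331/1000 + 59/48·1 = 1/4 ✓
b·(c∘Ac): (-170/231)·847/1360 + 59/48·28/59 = 1/8 ✓
b·Ac²: (-170/231)·(-77/2040) + 59/48·8/177 = 1/12 ✓
b·A²c: 59/48·2/59 = 1/24 ✓; 4 stages ⇒ order 4.

4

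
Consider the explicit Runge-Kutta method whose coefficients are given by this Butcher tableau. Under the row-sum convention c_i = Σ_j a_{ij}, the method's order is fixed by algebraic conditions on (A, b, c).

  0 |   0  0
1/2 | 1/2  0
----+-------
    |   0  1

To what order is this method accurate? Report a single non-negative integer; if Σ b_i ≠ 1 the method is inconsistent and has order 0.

2

b = (0, 1)
c = (0, 1/2)
Σ b_i: 1·1 = 1 ✓
b·c: 1·1/2 = 1/2 ✓; 2 stages ⇒ order 2.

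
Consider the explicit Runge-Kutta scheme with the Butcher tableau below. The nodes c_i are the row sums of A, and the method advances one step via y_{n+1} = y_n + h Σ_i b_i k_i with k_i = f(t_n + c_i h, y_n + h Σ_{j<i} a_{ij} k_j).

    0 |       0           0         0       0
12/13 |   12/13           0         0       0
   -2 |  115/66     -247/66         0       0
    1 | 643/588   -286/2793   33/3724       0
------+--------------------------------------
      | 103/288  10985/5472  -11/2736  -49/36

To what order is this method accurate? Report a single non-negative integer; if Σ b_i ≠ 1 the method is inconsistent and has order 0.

b = (103/288, 10985/5472, -11/2736, -49/36)
c = (0, 12/13, -2, 1)
Ac = (0, 0, -38/11, -11/98)
Σ b_i: 103/288·1 + 10985/5472·1 + (-11/2736)·1 + (-49/36)·1 = 1 ✓
b·c: 10985/5472·12/13 + (-11/2736)·(-2) + (-49/36)·1 = 1/2 ✓
b·c²: 10985/5472·144/169 + (-11/2736)·4 + (-49/36)·1 = 1/3 ✓
b·Ac: (-11/2736)·(-38/11) + (-49/36)·(-11/98) = 1/6 ✓
b·c³: 10985/5472·1728/2197 + (-11/2736)·(-8) + (-49/36)·1 = 1/4 ✓
b·(c∘Ac): (-11/2736)·76/11 + (-49/36)·(-11/98) = 1/8 ✓
b·Ac²: (-11/2736)·(-456/143) + (-49/36)·(-33/637) = 1/12 ✓
b·A²c: (-49/36)·(-3/98) = 1/24 ✓; 4 stages ⇒ order 4.

4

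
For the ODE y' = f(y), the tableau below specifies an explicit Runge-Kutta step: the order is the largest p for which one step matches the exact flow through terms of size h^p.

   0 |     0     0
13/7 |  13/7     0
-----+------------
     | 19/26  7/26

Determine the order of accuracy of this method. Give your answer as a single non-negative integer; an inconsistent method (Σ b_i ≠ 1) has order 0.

b = (19/26, 7/26)
c = (0, 13/7)
Σ b_i: 19/26·1 + 7/26·1 = 1 ✓
b·c: 7/26·13/7 = 1/2 ✓; 2 stages ⇒ order 2.

2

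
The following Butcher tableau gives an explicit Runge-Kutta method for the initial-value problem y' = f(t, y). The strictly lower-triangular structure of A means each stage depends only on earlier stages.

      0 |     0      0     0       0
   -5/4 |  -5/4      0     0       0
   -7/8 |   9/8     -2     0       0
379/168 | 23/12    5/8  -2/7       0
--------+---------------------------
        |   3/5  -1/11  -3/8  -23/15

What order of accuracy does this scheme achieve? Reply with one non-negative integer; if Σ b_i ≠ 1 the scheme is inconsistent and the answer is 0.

0

b = (3/5, -1/11, -3/8, -23/15)
c = (0, -5/4, -7/8, 379/168)
Ac = (0, 0, 5/2, -17/32)
Σ b_i: 3/5·1 + (-1/11)·1 + (-3/8)·1 + (-23/15)·1 = -1847/1320 ≠ 1 ⇒ order 0.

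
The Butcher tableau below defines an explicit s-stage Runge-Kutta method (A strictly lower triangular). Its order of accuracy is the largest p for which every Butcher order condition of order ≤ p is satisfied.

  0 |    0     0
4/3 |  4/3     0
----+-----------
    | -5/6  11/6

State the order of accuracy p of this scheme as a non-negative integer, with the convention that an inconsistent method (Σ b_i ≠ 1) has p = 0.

1

b = (-5/6, 11/6)
c = (0, 4/3)
Σ b_i: (-5/6)·1 + 11/6·1 = 1 ✓
b·c: 11/6·4/3 = 22/9 ≠ 1/2 ⇒ order 1.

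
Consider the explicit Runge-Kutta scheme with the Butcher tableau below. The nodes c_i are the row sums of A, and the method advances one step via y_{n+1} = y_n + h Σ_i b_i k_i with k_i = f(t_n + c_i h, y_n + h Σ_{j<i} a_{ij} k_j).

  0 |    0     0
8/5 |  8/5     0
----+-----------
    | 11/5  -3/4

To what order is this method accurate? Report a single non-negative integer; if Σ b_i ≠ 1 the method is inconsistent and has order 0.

0

b = (11/5, -3/4)
c = (0, 8/5)
Σ b_i: 11/5·1 + (-3/4)·1 = 29/20 ≠ 1 ⇒ order 0.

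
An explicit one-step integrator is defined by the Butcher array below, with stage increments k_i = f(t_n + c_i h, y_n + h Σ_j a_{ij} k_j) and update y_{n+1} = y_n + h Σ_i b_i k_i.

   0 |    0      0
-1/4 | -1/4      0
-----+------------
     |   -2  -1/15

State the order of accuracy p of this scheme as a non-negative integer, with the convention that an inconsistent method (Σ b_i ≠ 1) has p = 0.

0

b = (-2, -1/15)
c = (0, -1/4)
Σ b_i: (-2)·1 + (-1/15)·1 = -31/15 ≠ 1 ⇒ order 0.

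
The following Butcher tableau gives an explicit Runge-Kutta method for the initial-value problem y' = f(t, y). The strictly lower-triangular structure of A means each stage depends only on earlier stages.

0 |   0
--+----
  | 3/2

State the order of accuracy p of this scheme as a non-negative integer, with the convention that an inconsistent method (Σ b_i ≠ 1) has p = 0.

0

b = (3/2)
c = (0)
Σ b_i: 3/2·1 = 3/2 ≠ 1 ⇒ order 0.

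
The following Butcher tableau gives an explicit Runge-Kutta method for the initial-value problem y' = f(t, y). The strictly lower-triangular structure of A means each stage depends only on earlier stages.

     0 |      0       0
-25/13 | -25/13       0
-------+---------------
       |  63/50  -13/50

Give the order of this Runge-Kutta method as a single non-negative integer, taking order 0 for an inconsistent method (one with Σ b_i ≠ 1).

b = (63/50, -13/50)
c = (0, -25/13)
Σ b_i: 63/50·1 + (-13/50)·1 = 1 ✓
b·c: (-13/50)·(-25/13) = 1/2 ✓; 2 stages ⇒ order 2.

2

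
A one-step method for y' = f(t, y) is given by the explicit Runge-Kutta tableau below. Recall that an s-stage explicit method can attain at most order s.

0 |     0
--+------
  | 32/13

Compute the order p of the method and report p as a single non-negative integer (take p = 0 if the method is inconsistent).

b = (32/13)
c = (0)
Σ b_i: 32/13·1 = 32/13 ≠ 1 ⇒ order 0.

0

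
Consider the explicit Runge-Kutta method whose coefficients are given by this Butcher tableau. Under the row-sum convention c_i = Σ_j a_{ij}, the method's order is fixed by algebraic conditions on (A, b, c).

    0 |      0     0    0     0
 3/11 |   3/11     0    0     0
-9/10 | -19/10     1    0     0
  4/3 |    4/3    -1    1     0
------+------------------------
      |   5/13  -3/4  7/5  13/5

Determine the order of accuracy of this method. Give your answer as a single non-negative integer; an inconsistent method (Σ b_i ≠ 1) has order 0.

0

b = (5/13, -3/4, 7/5, 13/5)
c = (0, 3/11, -9/10, 4/3)
Ac = (0, 0, 3/11, -129/110)
Σ b_i: 5/13·1 + (-3/4)·1 + 7/5·1 + 13/5·1 = 189/52 ≠ 1 ⇒ order 0.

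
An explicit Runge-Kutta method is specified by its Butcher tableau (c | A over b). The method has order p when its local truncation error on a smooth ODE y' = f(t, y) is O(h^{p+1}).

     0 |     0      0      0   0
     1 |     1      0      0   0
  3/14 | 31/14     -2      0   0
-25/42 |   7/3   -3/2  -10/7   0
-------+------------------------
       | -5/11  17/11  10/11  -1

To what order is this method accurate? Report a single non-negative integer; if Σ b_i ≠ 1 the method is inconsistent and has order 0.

b = (-5/11, 17/11, 10/11, -1)
c = (0, 1, 3/14, -25/42)
Ac = (0, 0, -2, -177/98)
Σ b_i: (-5/11)·1 + 17/11·1 + 10/11·1 + (-1)·1 = 1 ✓
b·c: 17/11·1 + 10/11·3/14 + (-1)·(-25/42) = 1079/462 ≠ 1/2 ⇒ order 1.

1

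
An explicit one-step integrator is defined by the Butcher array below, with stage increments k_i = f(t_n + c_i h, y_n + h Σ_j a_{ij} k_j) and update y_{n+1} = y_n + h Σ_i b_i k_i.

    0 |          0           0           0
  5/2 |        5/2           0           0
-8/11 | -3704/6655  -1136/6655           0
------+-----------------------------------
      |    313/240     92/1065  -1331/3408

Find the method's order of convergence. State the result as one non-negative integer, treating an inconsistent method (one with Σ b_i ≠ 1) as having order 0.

3

b = (313/240, 92/1065, -1331/3408)
c = (0, 5/2, -8/11)
Ac = (0, 0, -568/1331)
Σ b_i: 313/240·1 + 92/1065·1 + (-1331/3408)·1 = 1 ✓
b·c: 92/1065·5/2 + (-1331/3408)·(-8/11) = 1/2 ✓
b·c²: 92/1065·25/4 + (-1331/3408)·64/121 = 1/3 ✓
b·Ac: (-1331/3408)·(-568/1331) = 1/6 ✓; 3 stages ⇒ order 3.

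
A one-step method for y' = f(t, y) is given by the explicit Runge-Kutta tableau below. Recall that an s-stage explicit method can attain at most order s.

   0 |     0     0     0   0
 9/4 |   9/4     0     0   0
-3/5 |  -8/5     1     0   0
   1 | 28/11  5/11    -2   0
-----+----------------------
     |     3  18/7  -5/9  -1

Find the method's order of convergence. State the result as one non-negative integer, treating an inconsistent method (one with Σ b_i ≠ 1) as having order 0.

0

b = (3, 18/7, -5/9, -1)
c = (0, 9/4, -3/5, 1)
Ac = (0, 0, 9/4, 489/220)
Σ b_i: 3·1 + 18/7·1 + (-5/9)·1 + (-1)·1 = 253/63 ≠ 1 ⇒ order 0.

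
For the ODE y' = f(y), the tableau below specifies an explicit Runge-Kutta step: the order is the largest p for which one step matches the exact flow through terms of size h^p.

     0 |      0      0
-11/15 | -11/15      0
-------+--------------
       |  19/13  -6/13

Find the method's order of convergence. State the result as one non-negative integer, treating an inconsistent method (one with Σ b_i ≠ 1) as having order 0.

b = (19/13, -6/13)
c = (0, -11/15)
Σ b_i: 19/13·1 + (-6/13)·1 = 1 ✓
b·c: (-6/13)·(-11/15) = 22/65 ≠ 1/2 ⇒ order 1.

1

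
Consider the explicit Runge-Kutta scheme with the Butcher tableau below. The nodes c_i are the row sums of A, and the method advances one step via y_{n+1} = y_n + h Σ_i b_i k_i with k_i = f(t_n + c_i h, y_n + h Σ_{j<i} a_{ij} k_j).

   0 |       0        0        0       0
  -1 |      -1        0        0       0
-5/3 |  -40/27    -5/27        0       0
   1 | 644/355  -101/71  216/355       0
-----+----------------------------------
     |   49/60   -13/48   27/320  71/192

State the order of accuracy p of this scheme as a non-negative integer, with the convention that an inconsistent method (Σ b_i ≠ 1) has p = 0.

4

b = (49/60, -13/48, 27/320, 71/192)
c = (0, -1, -5/3, 1)
Ac = (0, 0, 5/27, 29/71)
Σ b_i: 49/60·1 + (-13/48)·1 + 27/320·1 + 71/192·1 = 1 ✓
b·c: (-13/48)·(-1) + 27/320·(-5/3) + 71/192·1 = 1/2 ✓
b·c²: (-13/48)·1 + 27/320·25/9 + 71/192·1 = 1/3 ✓
b·Ac: 27/320·5/27 + 71/192·29/71 = 1/6 ✓
b·c³: (-13/48)·(-1) + 27/320·(-125/27) + 71/192·1 = 1/4 ✓
b·(c∘Ac): 27/320·(-25/81) + 71/192·29/71 = 1/8 ✓
b·Ac²: 27/320·(-5/27) + 71/192·19/71 = 1/12 ✓
b·A²c: 71/192·8/71 = 1/24 ✓; 4 stages ⇒ order 4.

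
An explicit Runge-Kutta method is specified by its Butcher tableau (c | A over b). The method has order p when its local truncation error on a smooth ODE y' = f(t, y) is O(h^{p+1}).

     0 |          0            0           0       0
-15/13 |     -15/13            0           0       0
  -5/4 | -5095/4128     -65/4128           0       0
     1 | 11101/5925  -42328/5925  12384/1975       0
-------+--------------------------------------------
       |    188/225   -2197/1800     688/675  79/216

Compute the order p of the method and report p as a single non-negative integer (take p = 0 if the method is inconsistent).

b = (188/225, -2197/1800, 688/675, 79/216)
c = (0, -15/13, -5/4, 1)
Ac = (0, 0, 25/1376, 32/79)
Σ b_i: 188/225·1 + (-2197/1800)·1 + 688/675·1 + 79/216·1 = 1 ✓
b·c: (-2197/1800)·(-15/13) + 688/675·(-5/4) + 79/216·1 = 1/2 ✓
b·c²: (-2197/1800)·225/169 + 688/675·25/16 + 79/216·1 = 1/3 ✓
b·Ac: 688/675·25/1376 + 79/216·32/79 = 1/6 ✓
b·c³: (-2197/1800)·(-3375/2197) + 688/675·(-125/64) + 79/216·1 = 1/4 ✓
b·(c∘Ac): 688/675·(-125/5504) + 79/216·32/79 = 1/8 ✓
b·Ac²: 688/675·(-375/17888) + 79/216·294/1027 = 1/12 ✓
b·A²c: 79/216·9/79 = 1/24 ✓; 4 stages ⇒ order 4.

4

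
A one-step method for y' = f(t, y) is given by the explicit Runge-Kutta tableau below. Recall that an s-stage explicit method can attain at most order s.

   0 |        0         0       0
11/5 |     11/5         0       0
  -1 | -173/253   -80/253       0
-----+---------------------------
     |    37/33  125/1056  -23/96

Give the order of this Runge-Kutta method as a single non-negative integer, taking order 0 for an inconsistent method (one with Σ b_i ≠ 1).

3

b = (37/33, 125/1056, -23/96)
c = (0, 11/5, -1)
Ac = (0, 0, -16/23)
Σ b_i: 37/33·1 + 125/1056·1 + (-23/96)·1 = 1 ✓
b·c: 125/1056·11/5 + (-23/96)·(-1) = 1/2 ✓
b·c²: 125/1056·121/25 + (-23/96)·1 = 1/3 ✓
b·Ac: (-23/96)·(-16/23) = 1/6 ✓; 3 stages ⇒ order 3.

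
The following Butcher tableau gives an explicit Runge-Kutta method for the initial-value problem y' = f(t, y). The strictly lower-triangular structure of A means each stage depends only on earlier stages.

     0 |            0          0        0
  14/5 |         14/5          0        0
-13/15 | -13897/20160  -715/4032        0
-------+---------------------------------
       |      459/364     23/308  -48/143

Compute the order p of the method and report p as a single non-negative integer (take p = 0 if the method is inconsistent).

b = (459/364, 23/308, -48/143)
c = (0, 14/5, -13/15)
Ac = (0, 0, -143/288)
Σ b_i: 459/364·1 + 23/308·1 + (-48/143)·1 = 1 ✓
b·c: 23/308·14/5 + (-48/143)·(-13/15) = 1/2 ✓
b·c²: 23/308·196/25 + (-48/143)·169/225 = 1/3 ✓
b·Ac: (-48/143)·(-143/288) = 1/6 ✓; 3 stages ⇒ order 3.

3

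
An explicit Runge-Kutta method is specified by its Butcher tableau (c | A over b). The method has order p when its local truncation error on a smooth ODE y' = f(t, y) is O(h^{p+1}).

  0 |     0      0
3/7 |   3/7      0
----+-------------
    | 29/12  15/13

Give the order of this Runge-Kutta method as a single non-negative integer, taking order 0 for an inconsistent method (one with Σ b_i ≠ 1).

b = (29/12, 15/13)
c = (0, 3/7)
Σ b_i: 29/12·1 + 15/13·1 = 557/156 ≠ 1 ⇒ order 0.

0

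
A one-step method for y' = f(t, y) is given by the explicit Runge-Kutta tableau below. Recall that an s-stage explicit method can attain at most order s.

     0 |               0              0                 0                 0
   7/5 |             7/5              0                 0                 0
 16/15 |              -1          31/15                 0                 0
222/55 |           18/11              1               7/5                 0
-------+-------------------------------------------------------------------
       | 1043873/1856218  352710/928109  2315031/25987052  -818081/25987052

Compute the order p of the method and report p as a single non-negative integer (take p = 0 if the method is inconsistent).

3

b = (1043873/1856218, 352710/928109, 2315031/25987052, -818081/25987052)
c = (0, 7/5, 16/15, 222/55)
Ac = (0, 0, 217/75, 217/75)
Σ b_i: 1043873/1856218·1 + 352710/928109·1 + 2315031/25987052·1 + (-818081/25987052)·1 = 1 ✓
b·c: 352710/928109·7/5 + 2315031/25987052·16/15 + (-818081/25987052)·222/55 = 1/2 ✓
b·c²: 352710/928109·49/25 + 2315031/25987052·256/225 + (-818081/25987052)·49284/3025 = 1/3 ✓
b·Ac: 2315031/25987052·217/75 + (-818081/25987052)·217/75 = 1/6 ✓
b·c³: 352710/928109·343/125 + 2315031/25987052·4096/3375 + (-818081/25987052)·10941048/166375 = -301661116/328152825 ≠ 1/4 ⇒ order 3.
b·(c∘Ac): 2315031/25987052·3472/1125 + (-818081/25987052)·16058/1375 = -8497/91650 ≠ 1/8
b·Ac²: 2315031/25987052·1519/375 + (-818081/25987052)·3997/1125 = 103996093/417649050 ≠ 1/12
b·A²c: (-818081/25987052)·1519/375 = -818081/6415500 ≠ 1/24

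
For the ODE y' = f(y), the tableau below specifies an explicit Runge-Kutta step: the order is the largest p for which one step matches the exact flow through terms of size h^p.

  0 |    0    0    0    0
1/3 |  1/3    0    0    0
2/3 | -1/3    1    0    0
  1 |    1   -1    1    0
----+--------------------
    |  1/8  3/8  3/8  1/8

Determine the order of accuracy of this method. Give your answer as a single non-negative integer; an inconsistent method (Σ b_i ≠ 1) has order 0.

4

b = (1/8, 3/8, 3/8, 1/8)
c = (0, 1/3, 2/3, 1)
Ac = (0, 0, 1/3, 1/3)
Σ b_i: 1/8·1 + 3/8·1 + 3/8·1 + 1/8·1 = 1 ✓
b·c: 3/8·1/3 + 3/8·2/3 + 1/8·1 = 1/2 ✓
b·c²: 3/8·1/9 + 3/8·4/9 + 1/8·1 = 1/3 ✓
b·Ac: 3/8·1/3 + 1/8·1/3 = 1/6 ✓
b·c³: 3/8·1/27 + 3/8·8/27 + 1/8·1 = 1/4 ✓
b·(c∘Ac): 3/8·2/9 + 1/8·1/3 = 1/8 ✓
b·Ac²: 3/8·1/9 + 1/8·1/3 = 1/12 ✓
b·A²c: 1/8·1/3 = 1/24 ✓; 4 stages ⇒ order 4.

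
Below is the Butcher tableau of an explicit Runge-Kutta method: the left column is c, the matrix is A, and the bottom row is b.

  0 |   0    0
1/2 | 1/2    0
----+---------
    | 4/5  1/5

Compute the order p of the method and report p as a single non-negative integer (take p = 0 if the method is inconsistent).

1

b = (4/5, 1/5)
c = (0, 1/2)
Σ b_i: 4/5·1 + 1/5·1 = 1 ✓
b·c: 1/5·1/2 = 1/10 ≠ 1/2 ⇒ order 1.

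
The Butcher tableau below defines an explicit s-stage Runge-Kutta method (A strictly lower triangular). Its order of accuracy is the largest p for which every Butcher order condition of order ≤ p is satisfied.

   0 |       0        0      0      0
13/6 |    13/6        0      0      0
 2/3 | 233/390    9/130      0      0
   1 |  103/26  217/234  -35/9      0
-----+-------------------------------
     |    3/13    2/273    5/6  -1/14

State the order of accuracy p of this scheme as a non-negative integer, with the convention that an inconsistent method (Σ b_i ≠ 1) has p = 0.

4

b = (3/13, 2/273, 5/6, -1/14)
c = (0, 13/6, 2/3, 1)
Ac = (0, 0, 3/20, -7/12)
Σ b_i: 3/13·1 + 2/273·1 + 5/6·1 + (-1/14)·1 = 1 ✓
b·c: 2/273·13/6 + 5/6·2/3 + (-1/14)·1 = 1/2 ✓
b·c²: 2/273·169/36 + 5/6·4/9 + (-1/14)·1 = 1/3 ✓
b·Ac: 5/6·3/20 + (-1/14)·(-7/12) = 1/6 ✓
b·c³: 2/273·2197/216 + 5/6·8/27 + (-1/14)·1 = 1/4 ✓
b·(c∘Ac): 5/6·1/10 + (-1/14)·(-7/12) = 1/8 ✓
b·Ac²: 5/6·13/40 + (-1/14)·21/8 = 1/12 ✓
b·A²c: (-1/14)·(-7/12) = 1/24 ✓; 4 stages ⇒ order 4.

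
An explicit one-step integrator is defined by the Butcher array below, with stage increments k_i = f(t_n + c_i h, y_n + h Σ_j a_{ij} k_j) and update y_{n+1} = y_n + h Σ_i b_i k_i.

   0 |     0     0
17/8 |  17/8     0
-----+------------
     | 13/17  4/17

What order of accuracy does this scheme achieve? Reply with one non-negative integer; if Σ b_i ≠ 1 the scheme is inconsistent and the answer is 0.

b = (13/17, 4/17)
c = (0, 17/8)
Σ b_i: 13/17·1 + 4/17·1 = 1 ✓
b·c: 4/17·17/8 = 1/2 ✓; 2 stages ⇒ order 2.

2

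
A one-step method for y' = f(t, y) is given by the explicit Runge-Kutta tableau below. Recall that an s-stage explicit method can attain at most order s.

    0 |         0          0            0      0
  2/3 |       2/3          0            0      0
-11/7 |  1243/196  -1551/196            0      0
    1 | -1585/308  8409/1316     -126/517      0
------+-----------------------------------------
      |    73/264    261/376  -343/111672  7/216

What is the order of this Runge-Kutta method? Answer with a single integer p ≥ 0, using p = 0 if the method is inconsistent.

b = (73/264, 261/376, -343/111672, 7/216)
c = (0, 2/3, -11/7, 1)
Ac = (0, 0, -517/98, 65/14)
Σ b_i: 73/264·1 + 261/376·1 + (-343/111672)·1 + 7/216·1 = 1 ✓
b·c: 261/376·2/3 + (-343/111672)·(-11/7) + 7/216·1 = 1/2 ✓
b·c²: 261/376·4/9 + (-343/111672)·121/49 + 7/216·1 = 1/3 ✓
b·Ac: (-343/111672)·(-517/98) + 7/216·65/14 = 1/6 ✓
b·c³: 261/376·8/27 + (-343/111672)·(-1331/343) + 7/216·1 = 1/4 ✓
b·(c∘Ac): (-343/111672)·5687/686 + 7/216·65/14 = 1/8 ✓
b·Ac²: (-343/111672)·(-517/147) + 7/216·47/21 = 1/12 ✓
b·A²c: 7/216·9/7 = 1/24 ✓; 4 stages ⇒ order 4.

4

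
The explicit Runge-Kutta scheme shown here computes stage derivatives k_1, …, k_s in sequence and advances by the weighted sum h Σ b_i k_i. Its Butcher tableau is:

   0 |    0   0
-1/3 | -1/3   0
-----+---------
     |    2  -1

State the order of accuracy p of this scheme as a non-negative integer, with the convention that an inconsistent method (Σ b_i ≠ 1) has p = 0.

1

b = (2, -1)
c = (0, -1/3)
Σ b_i: 2·1 + (-1)·1 = 1 ✓
b·c: (-1)·(-1/3) = 1/3 ≠ 1/2 ⇒ order 1.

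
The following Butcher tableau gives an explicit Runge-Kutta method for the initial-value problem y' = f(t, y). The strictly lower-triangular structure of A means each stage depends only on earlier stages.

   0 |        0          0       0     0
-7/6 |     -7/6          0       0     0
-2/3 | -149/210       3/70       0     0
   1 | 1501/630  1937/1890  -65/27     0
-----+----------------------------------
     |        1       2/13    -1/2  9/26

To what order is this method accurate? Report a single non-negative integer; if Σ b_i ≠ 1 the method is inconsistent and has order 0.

4

b = (1, 2/13, -1/2, 9/26)
c = (0, -7/6, -2/3, 1)
Ac = (0, 0, -1/20, 221/540)
Σ b_i: 1·1 + 2/13·1 + (-1/2)·1 + 9/26·1 = 1 ✓
b·c: 2/13·(-7/6) + (-1/2)·(-2/3) + 9/26·1 = 1/2 ✓
b·c²: 2/13·49/36 + (-1/2)·4/9 + 9/26·1 = 1/3 ✓
b·Ac: (-1/2)·(-1/20) + 9/26·221/540 = 1/6 ✓
b·c³: 2/13·(-343/216) + (-1/2)·(-8/27) + 9/26·1 = 1/4 ✓
b·(c∘Ac): (-1/2)·1/30 + 9/26·221/540 = 1/8 ✓
b·Ac²: (-1/2)·7/120 + 9/26·13/40 = 1/12 ✓
b·A²c: 9/26·13/108 = 1/24 ✓; 4 stages ⇒ order 4.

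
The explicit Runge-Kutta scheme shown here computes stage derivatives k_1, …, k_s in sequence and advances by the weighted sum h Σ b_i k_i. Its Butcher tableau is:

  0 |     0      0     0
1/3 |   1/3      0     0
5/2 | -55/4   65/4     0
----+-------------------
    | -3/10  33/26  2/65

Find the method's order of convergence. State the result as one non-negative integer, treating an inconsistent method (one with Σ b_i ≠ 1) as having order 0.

3

b = (-3/10, 33/26, 2/65)
c = (0, 1/3, 5/2)
Ac = (0, 0, 65/12)
Σ b_i: (-3/10)·1 + 33/26·1 + 2/65·1 = 1 ✓
b·c: 33/26·1/3 + 2/65·5/2 = 1/2 ✓
b·c²: 33/26·1/9 + 2/65·25/4 = 1/3 ✓
b·Ac: 2/65·65/12 = 1/6 ✓; 3 stages ⇒ order 3.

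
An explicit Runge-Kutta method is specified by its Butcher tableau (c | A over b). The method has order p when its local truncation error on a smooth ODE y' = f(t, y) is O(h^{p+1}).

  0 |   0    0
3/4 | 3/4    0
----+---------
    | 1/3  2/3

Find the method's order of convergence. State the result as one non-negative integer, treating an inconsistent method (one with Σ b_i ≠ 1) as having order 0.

b = (1/3, 2/3)
c = (0, 3/4)
Σ b_i: 1/3·1 + 2/3·1 = 1 ✓
b·c: 2/3·3/4 = 1/2 ✓; 2 stages ⇒ order 2.

2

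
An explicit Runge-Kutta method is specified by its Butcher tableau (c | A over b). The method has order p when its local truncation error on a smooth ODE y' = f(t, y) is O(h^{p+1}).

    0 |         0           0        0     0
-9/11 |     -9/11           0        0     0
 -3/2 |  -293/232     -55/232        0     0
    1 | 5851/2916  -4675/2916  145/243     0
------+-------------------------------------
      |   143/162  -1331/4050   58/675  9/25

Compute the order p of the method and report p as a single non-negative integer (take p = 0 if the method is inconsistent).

b = (143/162, -1331/4050, 58/675, 9/25)
c = (0, -9/11, -3/2, 1)
Ac = (0, 0, 45/232, 5/12)
Σ b_i: 143/162·1 + (-1331/4050)·1 + 58/675·1 + 9/25·1 = 1 ✓
b·c: (-1331/4050)·(-9/11) + 58/675·(-3/2) + 9/25·1 = 1/2 ✓
b·c²: (-1331/4050)·81/121 + 58/675·9/4 + 9/25·1 = 1/3 ✓
b·Ac: 58/675·45/232 + 9/25·5/12 = 1/6 ✓
b·c³: (-1331/4050)·(-729/1331) + 58/675·(-27/8) + 9/25·1 = 1/4 ✓
b·(c∘Ac): 58/675·(-135/464) + 9/25·5/12 = 1/8 ✓
b·Ac²: 58/675·(-405/2552) + 9/25·80/297 = 1/12 ✓
b·A²c: 9/25·25/216 = 1/24 ✓; 4 stages ⇒ order 4.

4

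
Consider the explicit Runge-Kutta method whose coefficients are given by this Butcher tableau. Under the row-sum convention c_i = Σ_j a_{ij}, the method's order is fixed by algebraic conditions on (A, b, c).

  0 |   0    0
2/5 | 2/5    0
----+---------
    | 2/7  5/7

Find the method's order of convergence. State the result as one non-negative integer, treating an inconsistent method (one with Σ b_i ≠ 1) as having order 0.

1

b = (2/7, 5/7)
c = (0, 2/5)
Σ b_i: 2/7·1 + 5/7·1 = 1 ✓
b·c: 5/7·2/5 = 2/7 ≠ 1/2 ⇒ order 1.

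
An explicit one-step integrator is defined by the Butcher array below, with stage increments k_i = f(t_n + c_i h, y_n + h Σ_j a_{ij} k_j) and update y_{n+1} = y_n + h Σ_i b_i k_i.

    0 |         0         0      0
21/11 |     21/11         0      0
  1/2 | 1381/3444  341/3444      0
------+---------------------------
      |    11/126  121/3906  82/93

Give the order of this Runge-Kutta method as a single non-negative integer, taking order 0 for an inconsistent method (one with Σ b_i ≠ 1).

b = (11/126, 121/3906, 82/93)
c = (0, 21/11, 1/2)
Ac = (0, 0, 31/164)
Σ b_i: 11/126·1 + 121/3906·1 + 82/93·1 = 1 ✓
b·c: 121/3906·21/11 + 82/93·1/2 = 1/2 ✓
b·c²: 121/3906·441/121 + 82/93·1/4 = 1/3 ✓
b·Ac: 82/93·31/164 = 1/6 ✓; 3 stages ⇒ order 3.

3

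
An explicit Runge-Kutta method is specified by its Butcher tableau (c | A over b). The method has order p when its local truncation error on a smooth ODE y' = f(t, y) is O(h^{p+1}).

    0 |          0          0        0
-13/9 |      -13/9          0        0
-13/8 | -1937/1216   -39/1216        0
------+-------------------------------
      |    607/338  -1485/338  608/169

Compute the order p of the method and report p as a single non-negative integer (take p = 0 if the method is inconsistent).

3

b = (607/338, -1485/338, 608/169)
c = (0, -13/9, -13/8)
Ac = (0, 0, 169/3648)
Σ b_i: 607/338·1 + (-1485/338)·1 + 608/169·1 = 1 ✓
b·c: (-1485/338)·(-13/9) + 608/169·(-13/8) = 1/2 ✓
b·c²: (-1485/338)·169/81 + 608/169·169/64 = 1/3 ✓
b·Ac: 608/169·169/3648 = 1/6 ✓; 3 stages ⇒ order 3.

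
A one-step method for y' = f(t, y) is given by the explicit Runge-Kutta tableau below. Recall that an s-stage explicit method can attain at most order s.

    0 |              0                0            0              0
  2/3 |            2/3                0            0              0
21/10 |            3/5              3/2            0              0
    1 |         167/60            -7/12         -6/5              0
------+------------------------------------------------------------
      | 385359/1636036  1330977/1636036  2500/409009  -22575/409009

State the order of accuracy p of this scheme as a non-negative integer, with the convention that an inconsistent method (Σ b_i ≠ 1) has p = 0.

3

b = (385359/1636036, 1330977/1636036, 2500/409009, -22575/409009)
c = (0, 2/3, 21/10, 1)
Ac = (0, 0, 1, -1309/450)
Σ b_i: 385359/1636036·1 + 1330977/1636036·1 + 2500/409009·1 + (-22575/409009)·1 = 1 ✓
b·c: 1330977/1636036·2/3 + 2500/409009·21/10 + (-22575/409009)·1 = 1/2 ✓
b·c²: 1330977/1636036·4/9 + 2500/409009·441/100 + (-22575/409009)·1 = 1/3 ✓
b·Ac: 2500/409009·1 + (-22575/409009)·(-1309/450) = 1/6 ✓
b·c³: 1330977/1636036·8/27 + 2500/409009·9261/1000 + (-22575/409009)·1 = 1785031/7362162 ≠ 1/4 ⇒ order 3.
b·(c∘Ac): 2500/409009·21/10 + (-22575/409009)·(-1309/450) = 425509/2454054 ≠ 1/8
b·Ac²: 2500/409009·2/3 + (-22575/409009)·(-37471/6750) = 11428771/36810810 ≠ 1/12
b·A²c: (-22575/409009)·(-6/5) = 27090/409009 ≠ 1/24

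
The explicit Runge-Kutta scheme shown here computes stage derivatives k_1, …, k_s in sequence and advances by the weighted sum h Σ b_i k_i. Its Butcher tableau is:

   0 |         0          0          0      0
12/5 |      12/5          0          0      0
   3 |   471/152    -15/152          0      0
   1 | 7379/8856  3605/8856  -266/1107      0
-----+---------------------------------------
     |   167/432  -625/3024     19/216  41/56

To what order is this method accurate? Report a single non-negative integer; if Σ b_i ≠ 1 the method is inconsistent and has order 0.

b = (167/432, -625/3024, 19/216, 41/56)
c = (0, 12/5, 3, 1)
Ac = (0, 0, -9/38, 21/82)
Σ b_i: 167/432·1 + (-625/3024)·1 + 19/216·1 + 41/56·1 = 1 ✓
b·c: (-625/3024)·12/5 + 19/216·3 + 41/56·1 = 1/2 ✓
b·c²: (-625/3024)·144/25 + 19/216·9 + 41/56·1 = 1/3 ✓
b·Ac: 19/216·(-9/38) + 41/56·21/82 = 1/6 ✓
b·c³: (-625/3024)·1728/125 + 19/216·27 + 41/56·1 = 1/4 ✓
b·(c∘Ac): 19/216·(-27/38) + 41/56·21/82 = 1/8 ✓
b·Ac²: 19/216·(-54/95) + 41/56·112/615 = 1/12 ✓
b·A²c: 41/56·7/123 = 1/24 ✓; 4 stages ⇒ order 4.

4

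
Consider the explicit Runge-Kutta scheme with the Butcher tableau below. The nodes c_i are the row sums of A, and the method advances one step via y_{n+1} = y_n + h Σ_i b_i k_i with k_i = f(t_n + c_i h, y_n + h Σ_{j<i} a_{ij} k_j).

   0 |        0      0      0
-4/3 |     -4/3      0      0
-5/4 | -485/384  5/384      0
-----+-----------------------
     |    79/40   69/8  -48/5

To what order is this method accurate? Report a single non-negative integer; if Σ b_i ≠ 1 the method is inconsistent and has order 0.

b = (79/40, 69/8, -48/5)
c = (0, -4/3, -5/4)
Ac = (0, 0, -5/288)
Σ b_i: 79/40·1 + 69/8·1 + (-48/5)·1 = 1 ✓
b·c: 69/8·(-4/3) + (-48/5)·(-5/4) = 1/2 ✓
b·c²: 69/8·16/9 + (-48/5)·25/16 = 1/3 ✓
b·Ac: (-48/5)·(-5/288) = 1/6 ✓; 3 stages ⇒ order 3.

3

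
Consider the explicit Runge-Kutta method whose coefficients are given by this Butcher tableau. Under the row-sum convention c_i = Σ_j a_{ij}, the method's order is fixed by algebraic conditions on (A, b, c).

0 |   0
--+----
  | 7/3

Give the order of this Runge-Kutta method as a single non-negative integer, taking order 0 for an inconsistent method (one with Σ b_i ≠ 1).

0

b = (7/3)
c = (0)
Σ b_i: 7/3·1 = 7/3 ≠ 1 ⇒ order 0.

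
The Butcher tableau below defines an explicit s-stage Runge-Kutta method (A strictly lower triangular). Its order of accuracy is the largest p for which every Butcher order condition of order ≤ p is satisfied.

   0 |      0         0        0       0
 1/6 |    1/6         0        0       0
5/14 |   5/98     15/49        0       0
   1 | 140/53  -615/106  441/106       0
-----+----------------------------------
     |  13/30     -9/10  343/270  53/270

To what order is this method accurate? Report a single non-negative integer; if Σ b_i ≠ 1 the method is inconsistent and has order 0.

4

b = (13/30, -9/10, 343/270, 53/270)
c = (0, 1/6, 5/14, 1)
Ac = (0, 0, 5/98, 55/106)
Σ b_i: 13/30·1 + (-9/10)·1 + 343/270·1 + 53/270·1 = 1 ✓
b·c: (-9/10)·1/6 + 343/270·5/14 + 53/270·1 = 1/2 ✓
b·c²: (-9/10)·1/36 + 343/270·25/196 + 53/270·1 = 1/3 ✓
b·Ac: 343/270·5/98 + 53/270·55/106 = 1/6 ✓
b·c³: (-9/10)·1/216 + 343/270·125/2744 + 53/270·1 = 1/4 ✓
b·(c∘Ac): 343/270·25/1372 + 53/270·55/106 = 1/8 ✓
b·Ac²: 343/270·5/588 + 53/270·235/636 = 1/12 ✓
b·A²c: 53/270·45/212 = 1/24 ✓; 4 stages ⇒ order 4.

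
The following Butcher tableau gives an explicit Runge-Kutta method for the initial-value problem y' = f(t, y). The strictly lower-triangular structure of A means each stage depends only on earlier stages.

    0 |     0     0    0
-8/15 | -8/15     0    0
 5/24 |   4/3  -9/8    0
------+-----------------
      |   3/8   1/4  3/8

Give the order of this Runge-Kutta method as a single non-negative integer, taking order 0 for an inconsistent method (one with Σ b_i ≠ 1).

1

b = (3/8, 1/4, 3/8)
c = (0, -8/15, 5/24)
Ac = (0, 0, 3/5)
Σ b_i: 3/8·1 + 1/4·1 + 3/8·1 = 1 ✓
b·c: 1/4·(-8/15) + 3/8·5/24 = -53/960 ≠ 1/2 ⇒ order 1.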